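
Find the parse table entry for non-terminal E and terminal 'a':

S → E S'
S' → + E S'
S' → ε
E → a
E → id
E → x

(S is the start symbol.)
E → a

To find M[E, 'a'], we find productions for E where 'a' is in the predict set (PREDICT(N → α) = (FIRST(α) \ {ε}) ∪ (FOLLOW(N) if α ⇒* ε)).

E → a: PREDICT = { 'a' }
  'a' is in predict set, so this production goes in M[E, 'a']
E → id: PREDICT = { 'id' }
E → x: PREDICT = { 'x' }

M[E, 'a'] = E → a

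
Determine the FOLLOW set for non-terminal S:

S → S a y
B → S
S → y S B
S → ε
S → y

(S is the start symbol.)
To compute FOLLOW(S), find every occurrence of S on a right-hand side N → α S β: add FIRST(β) \ {ε}, and if β is empty or nullable also add FOLLOW(N). Iterate to a fixed point.

S is the start symbol, so $ ∈ FOLLOW(S).
In S → S a y: S is followed by a y, add FIRST(a y) \ {ε} = { 'a' }
In B → S: S is at the end, add FOLLOW(B)
In S → y S B: S is followed by B, add FIRST(B) \ {ε} = { 'a', 'y' }
  B is nullable, so FOLLOW(S) is also included — that is the set being defined, nothing new

The FOLLOW sets referred to above (computed the same way, to a fixed point):
  FOLLOW(B) = { $, 'a', 'y' }

Taking the union: FOLLOW(S) = { $, 'a', 'y' }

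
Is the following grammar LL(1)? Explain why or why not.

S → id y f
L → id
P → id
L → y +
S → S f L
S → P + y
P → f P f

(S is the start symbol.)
No. Predict set conflict for S: { 'id' }

A grammar is LL(1) if for each non-terminal N with multiple productions, the predict sets of those productions are pairwise disjoint, where PREDICT(N → α) = (FIRST(α) \ {ε}) ∪ (FOLLOW(N) if α ⇒* ε).

Relevant sets:
  FIRST(S) = { 'f', 'id' }
  FIRST(P) = { 'f', 'id' }

For S:
  PREDICT(S → id y f) = { 'id' }
  PREDICT(S → S f L) = { 'f', 'id' }
  PREDICT(S → P '+' y) = { 'f', 'id' }
For L:
  PREDICT(L → id) = { 'id' }
  PREDICT(L → y '+') = { 'y' }
For P:
  PREDICT(P → id) = { 'id' }
  PREDICT(P → f P f) = { 'f' }

Conflict found: Predict set conflict for S: { 'id' }
The grammar is NOT LL(1).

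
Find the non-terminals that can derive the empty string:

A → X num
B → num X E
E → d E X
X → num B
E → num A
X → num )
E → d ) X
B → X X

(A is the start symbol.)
None

A non-terminal is nullable if it can derive ε (the empty string): either it has an ε-production, or it has a production whose right-hand side consists entirely of nullable non-terminals.

There are no ε-productions, so no non-terminal can derive ε.
No non-terminals are nullable.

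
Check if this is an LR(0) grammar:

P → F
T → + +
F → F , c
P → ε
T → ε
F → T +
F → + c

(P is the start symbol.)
A grammar is LR(0) if no state in the canonical LR(0) collection has:
  - both a shift item (dot before a terminal) and a complete item (shift-reduce conflict), or
  - two or more complete items (reduce-reduce conflict; the accept item [P' → P .] counts as a complete item here).

Augment with P' → P and build the canonical LR(0) collection (I0 = CLOSURE({[P' → . P]}), then GOTO on every symbol after a dot until no new states appear). It has 10 states:
  I0: { [F → . + c], [F → . F , c], [F → . T +], [P → . F], [P → .], [P' → . P], [T → . + +], [T → .] }  — shift, 2 reduces
  I1: { [F → + . c], [T → + . +] }  — shift
  I2: { [F → F . , c], [P → F .] }  — shift, reduce
  I3: { [P' → P .] }  — accept
  I4: { [F → T . +] }  — shift
  I5: { [F → T + .] }  — reduce
  I6: { [F → F , . c] }  — shift
  I7: { [F → F , c .] }  — reduce
  I8: { [T → + + .] }  — reduce
  I9: { [F → + c .] }  — reduce

Conflict in state I0:
  Shift-reduce conflict between [P → .] and [F → . + c]
So the grammar is NOT LR(0).

Answer: No. Shift-reduce conflict between [P → .] and [F → . + c]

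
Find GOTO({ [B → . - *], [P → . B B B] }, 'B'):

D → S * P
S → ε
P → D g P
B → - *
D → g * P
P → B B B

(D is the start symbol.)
GOTO(I, 'B') = CLOSURE({ [A → αX.β] : [A → α.Xβ] ∈ I, X = 'B' })

Items with dot before 'B', with the dot advanced:
  [P → . B B B] → [P → B . B B]
Closure of the advanced items:
  [P → B . B B] has the dot before B: add [B → . - *]

GOTO = { [B → . - *], [P → B . B B] }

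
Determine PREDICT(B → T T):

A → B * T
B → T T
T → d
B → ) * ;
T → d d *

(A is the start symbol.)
PREDICT(B → T T) = (FIRST(RHS) \ {ε}) ∪ (FOLLOW(B) if ε ∈ FIRST(RHS), i.e. RHS ⇒* ε)
FIRST(T) = { 'd' }
FIRST(T T) = { 'd' }
ε ∉ FIRST(T T), so FOLLOW(B) is not added.
PREDICT(B → T T) = { 'd' }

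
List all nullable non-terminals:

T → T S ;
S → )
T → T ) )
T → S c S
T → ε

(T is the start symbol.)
A non-terminal is nullable if it can derive ε (the empty string): either it has an ε-production, or it has a production whose right-hand side consists entirely of nullable non-terminals.

ε-productions: T → ε
So T is immediately nullable.
No further non-terminal can be added: every production for the remaining non-terminals contains a terminal or a non-nullable non-terminal.
Nullable = { 'T' }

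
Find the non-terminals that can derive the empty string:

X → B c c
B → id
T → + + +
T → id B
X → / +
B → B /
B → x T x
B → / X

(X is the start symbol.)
None

A non-terminal is nullable if it can derive ε (the empty string): either it has an ε-production, or it has a production whose right-hand side consists entirely of nullable non-terminals.

There are no ε-productions, so no non-terminal can derive ε.
No non-terminals are nullable.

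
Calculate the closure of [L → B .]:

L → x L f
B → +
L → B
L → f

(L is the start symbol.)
To compute CLOSURE, for each item [A → α.Bβ] where B is a non-terminal, add [B → .γ] for all productions B → γ; repeat for the newly added items until nothing changes.

Start with: [L → B .]
The dot is at the end, so nothing is added.

CLOSURE = { [L → B .] }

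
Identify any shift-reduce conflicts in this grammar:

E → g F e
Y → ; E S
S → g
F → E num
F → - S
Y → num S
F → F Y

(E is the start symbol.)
Augment with E' → E and build the canonical LR(0) collection (I0 = CLOSURE({[E' → . E]}), then GOTO on every symbol after a dot until no new states appear). It has 16 states:
  I0: { [E → . g F e], [E' → . E] }  — shift
  I1: { [E' → E .] }  — accept
  I2: { [E → . g F e], [E → g . F e], [F → . - S], [F → . E num], [F → . F Y] }  — shift
  I3: { [F → - . S], [S → . g] }  — shift
  I4: { [F → E . num] }  — shift
  I5: { [E → g F . e], [F → F . Y], [Y → . ; E S], [Y → . num S] }  — shift
  I6: { [E → . g F e], [Y → ; . E S] }  — shift
  I7: { [F → F Y .] }  — reduce
  I8: { [E → g F e .] }  — reduce
  I9: { [S → . g], [Y → num . S] }  — shift
  I10: { [Y → num S .] }  — reduce
  I11: { [S → g .] }  — reduce
  I12: { [S → . g], [Y → ; E . S] }  — shift
  I13: { [Y → ; E S .] }  — reduce
  I14: { [F → E num .] }  — reduce
  I15: { [F → - S .] }  — reduce

No state contains both a complete item and a shift item.

Answer: No shift-reduce conflicts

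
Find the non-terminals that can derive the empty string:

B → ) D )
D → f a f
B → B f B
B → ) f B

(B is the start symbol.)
There are no ε-productions, so no non-terminal can derive ε.
No non-terminals are nullable.

Answer: None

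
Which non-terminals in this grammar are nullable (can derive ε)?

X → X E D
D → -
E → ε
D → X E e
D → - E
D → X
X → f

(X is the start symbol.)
{ 'E' }

A non-terminal is nullable if it can derive ε (the empty string): either it has an ε-production, or it has a production whose right-hand side consists entirely of nullable non-terminals.

ε-productions: E → ε
So E is immediately nullable.
No further non-terminal can be added: every production for the remaining non-terminals contains a terminal or a non-nullable non-terminal.
Nullable = { 'E' }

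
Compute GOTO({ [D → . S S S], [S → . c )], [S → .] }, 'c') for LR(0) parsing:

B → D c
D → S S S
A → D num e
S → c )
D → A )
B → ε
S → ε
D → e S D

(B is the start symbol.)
GOTO(I, 'c') = CLOSURE({ [A → αX.β] : [A → α.Xβ] ∈ I, X = 'c' })

Items with dot before 'c', with the dot advanced:
  [S → . c )] → [S → c . )]
Closure adds nothing (no advanced item has the dot before a non-terminal).

GOTO = { [S → c . )] }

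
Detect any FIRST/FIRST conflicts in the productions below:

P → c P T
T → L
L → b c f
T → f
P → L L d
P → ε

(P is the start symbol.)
No FIRST/FIRST conflicts.

A FIRST/FIRST conflict occurs when two productions N → α and N → β for the same non-terminal have FIRST(α) ∩ FIRST(β) ≠ ∅ (with ε ∈ FIRST of a nullable right-hand side, so two nullable alternatives also conflict).

FIRST sets of the non-terminals at (or reachable through a nullable prefix from) the front of some alternative:
  FIRST(L) = { 'b' }

Productions for P:
  P → c P T: FIRST = { 'c' }
  P → L L d: FIRST = { 'b' }
  P → ε: FIRST = { ε }
Productions for T:
  T → L: FIRST = { 'b' }
  T → f: FIRST = { 'f' }
L has only one production, so no FIRST/FIRST conflict is possible there.

All alternatives of each non-terminal have pairwise disjoint FIRST sets.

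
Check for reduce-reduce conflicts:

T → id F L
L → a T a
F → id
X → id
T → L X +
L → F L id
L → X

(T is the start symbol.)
Yes — I6: [F → id .] vs [X → id .]; I10: [F → id .] vs [X → id .]

Augment with T' → T and build the canonical LR(0) collection (I0 = CLOSURE({[T' → . T]}), then GOTO on every symbol after a dot until no new states appear). It has 18 states:
  I0: { [F → . id], [L → . F L id], [L → . X], [L → . a T a], [T → . L X +], [T → . id F L], [T' → . T], [X → . id] }  — shift
  I1: { [F → . id], [L → . F L id], [L → . X], [L → . a T a], [L → F . L id], [X → . id] }  — shift
  I2: { [T → L . X +], [X → . id] }  — shift
  I3: { [T' → T .] }  — accept
  I4: { [L → X .] }  — reduce
  I5: { [F → . id], [L → . F L id], [L → . X], [L → . a T a], [L → a . T a], [T → . L X +], [T → . id F L], [X → . id] }  — shift
  I6: { [F → . id], [F → id .], [T → id . F L], [X → id .] }  — shift, 2 reduces
  I7: { [F → . id], [L → . F L id], [L → . X], [L → . a T a], [T → id F . L], [X → . id] }  — shift
  I8: { [F → id .] }  — reduce
  I9: { [T → id F L .] }  — reduce
  I10: { [F → id .], [X → id .] }  — 2 reduces
  I11: { [L → a T . a] }  — shift
  I12: { [L → a T a .] }  — reduce
  I13: { [T → L X . +] }  — shift
  I14: { [X → id .] }  — reduce
  I15: { [T → L X + .] }  — reduce
  I16: { [L → F L . id] }  — shift
  I17: { [L → F L id .] }  — reduce

I6 contains complete items [F → id .], [X → id .] — reduce-reduce conflict.
I10 contains complete items [F → id .], [X → id .] — reduce-reduce conflict.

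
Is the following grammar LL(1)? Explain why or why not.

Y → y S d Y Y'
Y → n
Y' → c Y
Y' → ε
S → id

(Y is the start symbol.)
No. Predict set conflict for Y': { 'c' }

Relevant sets:
  FOLLOW(Y') = { $, 'c' }

For Y:
  PREDICT(Y → y S d Y Y') = { 'y' }
  PREDICT(Y → n) = { 'n' }
For Y':
  PREDICT(Y' → c Y) = { 'c' }
  PREDICT(Y' → ε) = { $, 'c' }
S has a single production, so nothing to check there.

Conflict found: Predict set conflict for Y': { 'c' }
The grammar is NOT LL(1).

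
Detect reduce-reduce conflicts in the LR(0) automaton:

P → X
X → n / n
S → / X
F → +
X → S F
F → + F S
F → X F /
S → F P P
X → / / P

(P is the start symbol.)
A reduce-reduce conflict occurs when an LR(0) state has two complete items [A → α .] and [B → β .] — both call for a reduction, and with no lookahead the parser cannot choose between them.

Augment with P' → P and build the canonical LR(0) collection (I0 = CLOSURE({[P' → . P]}), then GOTO on every symbol after a dot until no new states appear). It has 22 states:
  I0: { [F → . + F S], [F → . +], [F → . X F /], [P → . X], [P' → . P], [S → . / X], [S → . F P P], [X → . / / P], [X → . S F], [X → . n / n] }  — shift
  I1: { [F → + . F S], [F → + .], [F → . + F S], [F → . +], [F → . X F /], [S → . / X], [S → . F P P], [X → . / / P], [X → . S F], [X → . n / n] }  — shift, reduce
  I2: { [F → . + F S], [F → . +], [F → . X F /], [S → . / X], [S → . F P P], [S → / . X], [X → . / / P], [X → . S F], [X → . n / n], [X → / . / P] }  — shift
  I3: { [F → . + F S], [F → . +], [F → . X F /], [P → . X], [S → . / X], [S → . F P P], [S → F . P P], [X → . / / P], [X → . S F], [X → . n / n] }  — shift
  I4: { [P' → P .] }  — accept
  I5: { [F → . + F S], [F → . +], [F → . X F /], [S → . / X], [S → . F P P], [X → . / / P], [X → . S F], [X → . n / n], [X → S . F] }  — shift
  I6: { [F → . + F S], [F → . +], [F → . X F /], [F → X . F /], [P → X .], [S → . / X], [S → . F P P], [X → . / / P], [X → . S F], [X → . n / n] }  — shift, reduce
  I7: { [X → n . / n] }  — shift
  I8: { [X → n / . n] }  — shift
  I9: { [X → n / n .] }  — reduce
  I10: { [F → . + F S], [F → . +], [F → . X F /], [F → X F . /], [P → . X], [S → . / X], [S → . F P P], [S → F . P P], [X → . / / P], [X → . S F], [X → . n / n] }  — shift
  I11: { [F → . + F S], [F → . +], [F → . X F /], [F → X . F /], [S → . / X], [S → . F P P], [X → . / / P], [X → . S F], [X → . n / n] }  — shift
  I12: { [F → . + F S], [F → . +], [F → . X F /], [F → X F / .], [S → . / X], [S → . F P P], [S → / . X], [X → . / / P], [X → . S F], [X → . n / n], [X → / . / P] }  — shift, reduce
  I13: { [F → . + F S], [F → . +], [F → . X F /], [P → . X], [S → . / X], [S → . F P P], [S → F P . P], [X → . / / P], [X → . S F], [X → . n / n] }  — shift
  I14: { [S → F P P .] }  — reduce
  I15: { [F → . + F S], [F → . +], [F → . X F /], [P → . X], [S → . / X], [S → . F P P], [S → / . X], [X → . / / P], [X → . S F], [X → . n / n], [X → / . / P], [X → / / . P] }  — shift
  I16: { [F → . + F S], [F → . +], [F → . X F /], [F → X . F /], [S → . / X], [S → . F P P], [S → / X .], [X → . / / P], [X → . S F], [X → . n / n] }  — shift, reduce
  I17: { [X → / / P .] }  — reduce
  I18: { [F → . + F S], [F → . +], [F → . X F /], [F → X . F /], [P → X .], [S → . / X], [S → . F P P], [S → / X .], [X → . / / P], [X → . S F], [X → . n / n] }  — shift, 2 reduces
  I19: { [F → . + F S], [F → . +], [F → . X F /], [P → . X], [S → . / X], [S → . F P P], [S → F . P P], [X → . / / P], [X → . S F], [X → . n / n], [X → S F .] }  — shift, reduce
  I20: { [F → + F . S], [F → . + F S], [F → . +], [F → . X F /], [P → . X], [S → . / X], [S → . F P P], [S → F . P P], [X → . / / P], [X → . S F], [X → . n / n] }  — shift
  I21: { [F → + F S .], [F → . + F S], [F → . +], [F → . X F /], [S → . / X], [S → . F P P], [X → . / / P], [X → . S F], [X → . n / n], [X → S . F] }  — shift, reduce

I18 contains complete items [P → X .], [S → / X .] — reduce-reduce conflict.

Answer: Yes — I18: [P → X .] vs [S → / X .]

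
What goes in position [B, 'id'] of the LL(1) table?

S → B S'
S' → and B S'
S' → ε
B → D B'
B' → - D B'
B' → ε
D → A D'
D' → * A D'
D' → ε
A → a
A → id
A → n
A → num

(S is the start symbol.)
B → D B'

To find M[B, 'id'], we find productions for B where 'id' is in the predict set (PREDICT(N → α) = (FIRST(α) \ {ε}) ∪ (FOLLOW(N) if α ⇒* ε)).

Relevant sets:
  FIRST(D) = { 'a', 'id', 'n', 'num' }

B → D B': PREDICT = { 'a', 'id', 'n', 'num' }
  'id' is in predict set, so this production goes in M[B, 'id']

M[B, 'id'] = B → D B'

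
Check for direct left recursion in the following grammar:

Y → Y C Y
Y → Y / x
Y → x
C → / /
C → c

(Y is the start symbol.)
Yes, Y is left-recursive

Direct left recursion occurs when N → N α for some non-terminal N (the right-hand side begins with the left-hand side itself).

Y → Y C Y: LEFT RECURSIVE (starts with Y)
Y → Y / x: LEFT RECURSIVE (starts with Y)
Y → x: starts with x
C → / /: starts with '/'
C → c: starts with c

The grammar has direct left recursion on: Y.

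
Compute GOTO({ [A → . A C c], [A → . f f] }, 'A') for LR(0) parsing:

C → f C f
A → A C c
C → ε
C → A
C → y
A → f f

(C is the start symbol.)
GOTO(I, 'A') = CLOSURE({ [A → αX.β] : [A → α.Xβ] ∈ I, X = 'A' })

Items with dot before 'A', with the dot advanced:
  [A → . A C c] → [A → A . C c]
Closure of the advanced items:
  [A → A . C c] has the dot before C: add [C → . f C f], [C → .], [C → . A], [C → . y]
  [C → . A] has the dot before A: add [A → . A C c], [A → . f f]

GOTO = { [A → . A C c], [A → . f f], [A → A . C c], [C → . A], [C → . f C f], [C → . y], [C → .] }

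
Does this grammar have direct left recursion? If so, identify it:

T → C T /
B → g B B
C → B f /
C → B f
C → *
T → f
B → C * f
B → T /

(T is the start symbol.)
Direct left recursion occurs when N → N α for some non-terminal N (the right-hand side begins with the left-hand side itself).

T → C T /: starts with C
B → g B B: starts with g
C → B f /: starts with B
C → B f: starts with B
C → *: starts with '*'
T → f: starts with f
B → C * f: starts with C
B → T /: starts with T

No direct left recursion found.

Answer: No direct left recursion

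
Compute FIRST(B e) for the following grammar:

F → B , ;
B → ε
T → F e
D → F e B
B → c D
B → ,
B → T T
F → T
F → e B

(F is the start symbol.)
FIRST sets of the non-terminals involved (from the grammar, by fixed-point iteration):
  FIRST(B) = { ',', 'c', 'e', ε }

To compute FIRST(B e), process the symbols left to right:
Symbol B is a non-terminal. Add FIRST(B) \ {ε} = { ',', 'c', 'e' }
B is nullable (ε ∈ FIRST(B)), continue to the next symbol.
Symbol e is a terminal. Add 'e' and stop.
FIRST(B e) = { ',', 'c', 'e' }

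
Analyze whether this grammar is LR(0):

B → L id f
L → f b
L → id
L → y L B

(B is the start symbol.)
Augment with B' → B and build the canonical LR(0) collection (I0 = CLOSURE({[B' → . B]}), then GOTO on every symbol after a dot until no new states appear). It has 11 states:
  I0: { [B → . L id f], [B' → . B], [L → . f b], [L → . id], [L → . y L B] }  — shift
  I1: { [B' → B .] }  — accept
  I2: { [B → L . id f] }  — shift
  I3: { [L → f . b] }  — shift
  I4: { [L → id .] }  — reduce
  I5: { [L → . f b], [L → . id], [L → . y L B], [L → y . L B] }  — shift
  I6: { [B → . L id f], [L → . f b], [L → . id], [L → . y L B], [L → y L . B] }  — shift
  I7: { [L → y L B .] }  — reduce
  I8: { [L → f b .] }  — reduce
  I9: { [B → L id . f] }  — shift
  I10: { [B → L id f .] }  — reduce

Every state is either a pure shift/goto state or contains exactly one complete item and nothing to shift — no conflicts. The grammar is LR(0).

Answer: Yes, the grammar is LR(0)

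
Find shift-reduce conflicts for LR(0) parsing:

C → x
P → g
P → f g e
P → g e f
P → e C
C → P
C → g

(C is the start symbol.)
Yes — I5: [C → g .] vs [P → g . e f]

Augment with C' → C and build the canonical LR(0) collection (I0 = CLOSURE({[C' → . C]}), then GOTO on every symbol after a dot until no new states appear). It has 12 states:
  I0: { [C → . P], [C → . g], [C → . x], [C' → . C], [P → . e C], [P → . f g e], [P → . g e f], [P → . g] }  — shift
  I1: { [C' → C .] }  — accept
  I2: { [C → P .] }  — reduce
  I3: { [C → . P], [C → . g], [C → . x], [P → . e C], [P → . f g e], [P → . g e f], [P → . g], [P → e . C] }  — shift
  I4: { [P → f . g e] }  — shift
  I5: { [C → g .], [P → g . e f], [P → g .] }  — shift, 2 reduces
  I6: { [C → x .] }  — reduce
  I7: { [P → g e . f] }  — shift
  I8: { [P → g e f .] }  — reduce
  I9: { [P → f g . e] }  — shift
  I10: { [P → f g e .] }  — reduce
  I11: { [P → e C .] }  — reduce

I5 contains reduce items [C → g .], [P → g .] and shift item [P → g . e f] — shift-reduce conflict.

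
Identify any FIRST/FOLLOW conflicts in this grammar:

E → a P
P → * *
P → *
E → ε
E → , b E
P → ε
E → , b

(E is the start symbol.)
Nullable non-terminals: E, P.

E: nullable alternative(s) E → ε; FOLLOW(E) = { $ }
  E → a P: FIRST \ {ε} = { 'a' } — disjoint from FOLLOW(E)
  E → ε: FIRST \ {ε} = { } — this is the only nullable alternative, skip
  E → , b E: FIRST \ {ε} = { ',' } — disjoint from FOLLOW(E)
  E → , b: FIRST \ {ε} = { ',' } — disjoint from FOLLOW(E)

P: nullable alternative(s) P → ε; FOLLOW(P) = { $ }
  P → * *: FIRST \ {ε} = { '*' } — disjoint from FOLLOW(P)
  P → *: FIRST \ {ε} = { '*' } — disjoint from FOLLOW(P)
  P → ε: FIRST \ {ε} = { } — this is the only nullable alternative, skip

No FIRST/FOLLOW conflicts found.

Answer: No FIRST/FOLLOW conflicts.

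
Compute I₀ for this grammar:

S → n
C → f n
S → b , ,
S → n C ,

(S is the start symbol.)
First, augment the grammar with S' → S
I₀ = CLOSURE({ [S' → . S] }):
  [S' → . S] has the dot before S: add [S → . n], [S → . b , ,], [S → . n C ,]
No further items can be added.

I₀ = { [S → . b , ,], [S → . n C ,], [S → . n], [S' → . S] }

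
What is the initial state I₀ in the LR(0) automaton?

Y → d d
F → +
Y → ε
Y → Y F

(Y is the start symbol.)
{ [Y → . Y F], [Y → . d d], [Y → .], [Y' → . Y] }

First, augment the grammar with Y' → Y
I₀ = CLOSURE({ [Y' → . Y] }):
  [Y' → . Y] has the dot before Y: add [Y → . d d], [Y → .], [Y → . Y F]
No further items can be added.

I₀ = { [Y → . Y F], [Y → . d d], [Y → .], [Y' → . Y] }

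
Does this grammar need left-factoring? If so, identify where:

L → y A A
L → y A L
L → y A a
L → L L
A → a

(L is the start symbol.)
Yes, L has productions with common prefix 'y A'

Left-factoring is needed when two productions for the same non-terminal
share a common prefix on the right-hand side.

Productions for L:
  L → y A A
  L → y A L
  L → y A a
  L → L L

Found common prefix 'y A' in productions for L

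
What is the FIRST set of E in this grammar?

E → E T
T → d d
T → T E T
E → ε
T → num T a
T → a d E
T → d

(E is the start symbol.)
To compute FIRST(E), examine every production with E on the left-hand side, reading each right-hand side left to right until a non-nullable symbol is reached.

FIRST sets of the other non-terminals involved (by the same procedure, iterated to a fixed point):
  FIRST(T) = { 'a', 'd', 'num' }

From E → E T:
  - E is the symbol being defined: contributes nothing new
    E is nullable, so continue to the next symbol
  - T is a non-terminal: add FIRST(T) \ {ε} = { 'a', 'd', 'num' }
    T is not nullable, so stop
From E → ε:
  - ε-production, so ε ∈ FIRST(E)

Collecting: FIRST(E) = { 'a', 'd', 'num', ε }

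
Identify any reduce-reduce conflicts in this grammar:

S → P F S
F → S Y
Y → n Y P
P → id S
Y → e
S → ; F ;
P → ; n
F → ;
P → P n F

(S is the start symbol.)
No reduce-reduce conflicts

A reduce-reduce conflict occurs when an LR(0) state has two complete items [A → α .] and [B → β .] — both call for a reduction, and with no lookahead the parser cannot choose between them.

Augment with S' → S and build the canonical LR(0) collection (I0 = CLOSURE({[S' → . S]}), then GOTO on every symbol after a dot until no new states appear). It has 21 states:
  I0: { [P → . ; n], [P → . P n F], [P → . id S], [S → . ; F ;], [S → . P F S], [S' → . S] }  — shift
  I1: { [F → . ;], [F → . S Y], [P → . ; n], [P → . P n F], [P → . id S], [P → ; . n], [S → . ; F ;], [S → . P F S], [S → ; . F ;] }  — shift
  I2: { [F → . ;], [F → . S Y], [P → . ; n], [P → . P n F], [P → . id S], [P → P . n F], [S → . ; F ;], [S → . P F S], [S → P . F S] }  — shift
  I3: { [S' → S .] }  — accept
  I4: { [P → . ; n], [P → . P n F], [P → . id S], [P → id . S], [S → . ; F ;], [S → . P F S] }  — shift
  I5: { [P → id S .] }  — reduce
  I6: { [F → . ;], [F → . S Y], [F → ; .], [P → . ; n], [P → . P n F], [P → . id S], [P → ; . n], [S → . ; F ;], [S → . P F S], [S → ; . F ;] }  — shift, reduce
  I7: { [P → . ; n], [P → . P n F], [P → . id S], [S → . ; F ;], [S → . P F S], [S → P F . S] }  — shift
  I8: { [F → S . Y], [Y → . e], [Y → . n Y P] }  — shift
  I9: { [F → . ;], [F → . S Y], [P → . ; n], [P → . P n F], [P → . id S], [P → P n . F], [S → . ; F ;], [S → . P F S] }  — shift
  I10: { [P → P n F .] }  — reduce
  I11: { [F → S Y .] }  — reduce
  I12: { [Y → e .] }  — reduce
  I13: { [Y → . e], [Y → . n Y P], [Y → n . Y P] }  — shift
  I14: { [P → . ; n], [P → . P n F], [P → . id S], [Y → n Y . P] }  — shift
  I15: { [P → ; . n] }  — shift
  I16: { [P → P . n F], [Y → n Y P .] }  — shift, reduce
  I17: { [P → ; n .] }  — reduce
  I18: { [S → P F S .] }  — reduce
  I19: { [S → ; F . ;] }  — shift
  I20: { [S → ; F ; .] }  — reduce

No state contains more than one complete item.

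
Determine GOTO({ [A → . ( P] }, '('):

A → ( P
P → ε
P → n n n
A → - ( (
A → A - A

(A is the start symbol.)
{ [A → ( . P], [P → . n n n], [P → .] }

GOTO(I, '(') = CLOSURE({ [A → αX.β] : [A → α.Xβ] ∈ I, X = '(' })

Items with dot before '(', with the dot advanced:
  [A → . ( P] → [A → ( . P]
Closure of the advanced items:
  [A → ( . P] has the dot before P: add [P → .], [P → . n n n]

GOTO = { [A → ( . P], [P → . n n n], [P → .] }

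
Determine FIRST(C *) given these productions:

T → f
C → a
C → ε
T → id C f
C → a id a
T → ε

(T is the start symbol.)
{ '*', 'a' }

FIRST sets of the non-terminals involved (from the grammar, by fixed-point iteration):
  FIRST(C) = { 'a', ε }

To compute FIRST(C *), process the symbols left to right:
Symbol C is a non-terminal. Add FIRST(C) \ {ε} = { 'a' }
C is nullable (ε ∈ FIRST(C)), continue to the next symbol.
Symbol * is a terminal. Add '*' and stop.
FIRST(C *) = { '*', 'a' }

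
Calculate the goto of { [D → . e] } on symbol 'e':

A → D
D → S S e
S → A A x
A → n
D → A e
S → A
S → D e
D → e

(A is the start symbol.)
{ [D → e .] }

GOTO(I, 'e') = CLOSURE({ [A → αX.β] : [A → α.Xβ] ∈ I, X = 'e' })

Items with dot before 'e', with the dot advanced:
  [D → . e] → [D → e .]
Closure adds nothing (no advanced item has the dot before a non-terminal).

GOTO = { [D → e .] }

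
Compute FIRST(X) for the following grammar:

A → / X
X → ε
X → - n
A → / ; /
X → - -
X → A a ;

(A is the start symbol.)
To compute FIRST(X), examine every production with X on the left-hand side, reading each right-hand side left to right until a non-nullable symbol is reached.

FIRST sets of the other non-terminals involved (by the same procedure, iterated to a fixed point):
  FIRST(A) = { '/' }

From X → ε:
  - ε-production, so ε ∈ FIRST(X)
From X → - n:
  - '-' is a terminal: add '-' and stop
From X → - -:
  - '-' is a terminal: add '-' and stop
From X → A a ;:
  - A is a non-terminal: add FIRST(A) \ {ε} = { '/' }
    A is not nullable, so stop

Collecting: FIRST(X) = { '-', '/', ε }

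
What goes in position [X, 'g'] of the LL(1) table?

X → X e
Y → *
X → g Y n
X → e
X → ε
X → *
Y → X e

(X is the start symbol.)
To find M[X, 'g'], we find productions for X where 'g' is in the predict set (PREDICT(N → α) = (FIRST(α) \ {ε}) ∪ (FOLLOW(N) if α ⇒* ε)).

Relevant sets:
  FIRST(X) = { '*', 'e', 'g', ε }
  FOLLOW(X) = { $, 'e' }

X → X e: PREDICT = { '*', 'e', 'g' }
  'g' is in predict set, so this production goes in M[X, 'g']
X → g Y n: PREDICT = { 'g' }
  'g' is in predict set, so this production goes in M[X, 'g']
X → e: PREDICT = { 'e' }
X → ε: PREDICT = { $, 'e' }
X → *: PREDICT = { '*' }

M[X, 'g'] = X → X e, X → g Y n  (a multiply-defined cell — the grammar is not LL(1))

Answer: X → X e, X → g Y n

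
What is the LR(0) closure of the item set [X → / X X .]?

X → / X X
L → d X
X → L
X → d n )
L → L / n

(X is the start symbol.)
Start with: [X → / X X .]
The dot is at the end, so nothing is added.

CLOSURE = { [X → / X X .] }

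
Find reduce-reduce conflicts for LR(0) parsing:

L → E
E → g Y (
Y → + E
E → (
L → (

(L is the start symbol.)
Yes — I1: [E → ( .] vs [L → ( .]

Augment with L' → L and build the canonical LR(0) collection (I0 = CLOSURE({[L' → . L]}), then GOTO on every symbol after a dot until no new states appear). It has 10 states:
  I0: { [E → . (], [E → . g Y (], [L → . (], [L → . E], [L' → . L] }  — shift
  I1: { [E → ( .], [L → ( .] }  — 2 reduces
  I2: { [L → E .] }  — reduce
  I3: { [L' → L .] }  — accept
  I4: { [E → g . Y (], [Y → . + E] }  — shift
  I5: { [E → . (], [E → . g Y (], [Y → + . E] }  — shift
  I6: { [E → g Y . (] }  — shift
  I7: { [E → g Y ( .] }  — reduce
  I8: { [E → ( .] }  — reduce
  I9: { [Y → + E .] }  — reduce

I1 contains complete items [E → ( .], [L → ( .] — reduce-reduce conflict.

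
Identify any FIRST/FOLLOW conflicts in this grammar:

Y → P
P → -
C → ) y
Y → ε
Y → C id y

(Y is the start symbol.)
A FIRST/FOLLOW conflict occurs when a non-terminal N has a nullable alternative N → β (β ⇒* ε) and another alternative N → α with FIRST(α) ∩ FOLLOW(N) ≠ ∅: on such a lookahead the parser cannot decide between expanding α and letting N vanish via β.

Nullable non-terminals: Y.
FIRST sets used below: FIRST(P) = { '-' }, FIRST(C) = { ')' }

Y: nullable alternative(s) Y → ε; FOLLOW(Y) = { $ }
  Y → P: FIRST \ {ε} = { '-' } — disjoint from FOLLOW(Y)
  Y → ε: FIRST \ {ε} = { } — this is the only nullable alternative, skip
  Y → C id y: FIRST \ {ε} = { ')' } — disjoint from FOLLOW(Y)

C, P have no nullable alternative, so no FIRST/FOLLOW check is needed there.

No FIRST/FOLLOW conflicts found.

Answer: No FIRST/FOLLOW conflicts.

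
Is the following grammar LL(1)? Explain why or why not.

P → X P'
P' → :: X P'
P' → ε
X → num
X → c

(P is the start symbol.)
Relevant sets:
  FOLLOW(P') = { $ }

For P':
  PREDICT(P' → :: X P') = { '::' }
  PREDICT(P' → ε) = { $ }
For X:
  PREDICT(X → num) = { 'num' }
  PREDICT(X → c) = { 'c' }
P has a single production, so nothing to check there.

All predict sets are disjoint. The grammar IS LL(1).

Answer: Yes, the grammar is LL(1).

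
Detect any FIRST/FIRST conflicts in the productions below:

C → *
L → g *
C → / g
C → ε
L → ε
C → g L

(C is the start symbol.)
No FIRST/FIRST conflicts.

Productions for C:
  C → *: FIRST = { '*' }
  C → / g: FIRST = { '/' }
  C → ε: FIRST = { ε }
  C → g L: FIRST = { 'g' }
Productions for L:
  L → g *: FIRST = { 'g' }
  L → ε: FIRST = { ε }

All alternatives of each non-terminal have pairwise disjoint FIRST sets.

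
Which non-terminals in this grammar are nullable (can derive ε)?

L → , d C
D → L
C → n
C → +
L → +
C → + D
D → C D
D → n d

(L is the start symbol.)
There are no ε-productions, so no non-terminal can derive ε.
No non-terminals are nullable.

Answer: None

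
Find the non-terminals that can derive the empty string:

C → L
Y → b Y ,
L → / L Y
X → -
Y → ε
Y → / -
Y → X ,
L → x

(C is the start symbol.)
{ 'Y' }

A non-terminal is nullable if it can derive ε (the empty string): either it has an ε-production, or it has a production whose right-hand side consists entirely of nullable non-terminals.

ε-productions: Y → ε
So Y is immediately nullable.
No further non-terminal can be added: every production for the remaining non-terminals contains a terminal or a non-nullable non-terminal.
Nullable = { 'Y' }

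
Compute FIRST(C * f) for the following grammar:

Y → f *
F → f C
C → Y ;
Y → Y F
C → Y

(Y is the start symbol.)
{ 'f' }

FIRST sets of the non-terminals involved (from the grammar, by fixed-point iteration):
  FIRST(C) = { 'f' }

To compute FIRST(C * f), process the symbols left to right:
Symbol C is a non-terminal. Add FIRST(C) \ {ε} = { 'f' }
C is not nullable (ε ∉ FIRST(C)), so stop here.
FIRST(C * f) = { 'f' }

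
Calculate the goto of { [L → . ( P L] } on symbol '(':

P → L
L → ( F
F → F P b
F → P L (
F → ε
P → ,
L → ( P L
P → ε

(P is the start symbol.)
{ [L → ( . P L], [L → . ( F], [L → . ( P L], [P → . ,], [P → . L], [P → .] }

GOTO(I, '(') = CLOSURE({ [A → αX.β] : [A → α.Xβ] ∈ I, X = '(' })

Items with dot before '(', with the dot advanced:
  [L → . ( P L] → [L → ( . P L]
Closure of the advanced items:
  [L → ( . P L] has the dot before P: add [P → . L], [P → . ,], [P → .]
  [P → . L] has the dot before L: add [L → . ( F], [L → . ( P L]

GOTO = { [L → ( . P L], [L → . ( F], [L → . ( P L], [P → . ,], [P → . L], [P → .] }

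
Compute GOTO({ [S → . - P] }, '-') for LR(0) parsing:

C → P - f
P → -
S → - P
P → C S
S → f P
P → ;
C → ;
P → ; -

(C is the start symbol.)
{ [C → . ;], [C → . P - f], [P → . -], [P → . ; -], [P → . ;], [P → . C S], [S → - . P] }

GOTO(I, '-') = CLOSURE({ [A → αX.β] : [A → α.Xβ] ∈ I, X = '-' })

Items with dot before '-', with the dot advanced:
  [S → . - P] → [S → - . P]
Closure of the advanced items:
  [S → - . P] has the dot before P: add [P → . -], [P → . C S], [P → . ;], [P → . ; -]
  [P → . C S] has the dot before C: add [C → . P - f], [C → . ;]

GOTO = { [C → . ;], [C → . P - f], [P → . -], [P → . ; -], [P → . ;], [P → . C S], [S → - . P] }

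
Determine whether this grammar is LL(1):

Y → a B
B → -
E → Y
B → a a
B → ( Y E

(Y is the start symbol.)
A grammar is LL(1) if for each non-terminal N with multiple productions, the predict sets of those productions are pairwise disjoint, where PREDICT(N → α) = (FIRST(α) \ {ε}) ∪ (FOLLOW(N) if α ⇒* ε).

For B:
  PREDICT(B → '-') = { '-' }
  PREDICT(B → a a) = { 'a' }
  PREDICT(B → '(' Y E) = { '(' }
Y, E have a single production, so nothing to check there.

All predict sets are disjoint. The grammar IS LL(1).

Answer: Yes, the grammar is LL(1).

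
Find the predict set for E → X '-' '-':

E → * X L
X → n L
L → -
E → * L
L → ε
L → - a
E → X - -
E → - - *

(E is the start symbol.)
{ 'n' }

PREDICT(E → X '-' '-') = (FIRST(RHS) \ {ε}) ∪ (FOLLOW(E) if ε ∈ FIRST(RHS), i.e. RHS ⇒* ε)
FIRST(X) = { 'n' }
FIRST(X '-' '-') = { 'n' }
ε ∉ FIRST(X '-' '-'), so FOLLOW(E) is not added.
PREDICT(E → X '-' '-') = { 'n' }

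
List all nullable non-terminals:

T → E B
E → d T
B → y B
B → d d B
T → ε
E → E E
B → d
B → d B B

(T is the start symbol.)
ε-productions: T → ε
So T is immediately nullable.
No further non-terminal can be added: every production for the remaining non-terminals contains a terminal or a non-nullable non-terminal.
Nullable = { 'T' }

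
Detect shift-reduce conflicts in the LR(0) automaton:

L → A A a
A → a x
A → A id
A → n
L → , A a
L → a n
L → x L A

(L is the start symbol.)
Yes — I8: [L → x L A .] vs [A → A . id]

A shift-reduce conflict occurs when an LR(0) state has both:
  - a complete (reduce) item [A → α .] (dot at the end), and
  - a shift item [B → β . c γ] (dot before a terminal).

Augment with L' → L and build the canonical LR(0) collection (I0 = CLOSURE({[L' → . L]}), then GOTO on every symbol after a dot until no new states appear). It has 17 states:
  I0: { [A → . A id], [A → . a x], [A → . n], [L → . , A a], [L → . A A a], [L → . a n], [L → . x L A], [L' → . L] }  — shift
  I1: { [A → . A id], [A → . a x], [A → . n], [L → , . A a] }  — shift
  I2: { [A → . A id], [A → . a x], [A → . n], [A → A . id], [L → A . A a] }  — shift
  I3: { [L' → L .] }  — accept
  I4: { [A → a . x], [L → a . n] }  — shift
  I5: { [A → n .] }  — reduce
  I6: { [A → . A id], [A → . a x], [A → . n], [L → . , A a], [L → . A A a], [L → . a n], [L → . x L A], [L → x . L A] }  — shift
  I7: { [A → . A id], [A → . a x], [A → . n], [L → x L . A] }  — shift
  I8: { [A → A . id], [L → x L A .] }  — shift, reduce
  I9: { [A → a . x] }  — shift
  I10: { [A → a x .] }  — reduce
  I11: { [A → A id .] }  — reduce
  I12: { [L → a n .] }  — reduce
  I13: { [A → A . id], [L → A A . a] }  — shift
  I14: { [L → A A a .] }  — reduce
  I15: { [A → A . id], [L → , A . a] }  — shift
  I16: { [L → , A a .] }  — reduce

I8 contains reduce item [L → x L A .] and shift item [A → A . id] — shift-reduce conflict.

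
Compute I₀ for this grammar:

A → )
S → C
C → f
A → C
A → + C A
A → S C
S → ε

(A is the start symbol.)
First, augment the grammar with A' → A
I₀ = CLOSURE({ [A' → . A] }):
  [A' → . A] has the dot before A: add [A → . )], [A → . C], [A → . + C A], [A → . S C]
  [A → . C] has the dot before C: add [C → . f]
  [A → . S C] has the dot before S: add [S → . C], [S → .]
No further items can be added.

I₀ = { [A → . )], [A → . + C A], [A → . C], [A → . S C], [A' → . A], [C → . f], [S → . C], [S → .] }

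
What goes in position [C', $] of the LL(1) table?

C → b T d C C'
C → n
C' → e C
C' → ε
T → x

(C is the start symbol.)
C' → ε

To find M[C', $], we find productions for C' where $ is in the predict set (PREDICT(N → α) = (FIRST(α) \ {ε}) ∪ (FOLLOW(N) if α ⇒* ε)).

Relevant sets:
  FOLLOW(C') = { $, 'e' }

C' → e C: PREDICT = { 'e' }
C' → ε: PREDICT = { $, 'e' }
  $ is in predict set, so this production goes in M[C', $]

M[C', $] = C' → ε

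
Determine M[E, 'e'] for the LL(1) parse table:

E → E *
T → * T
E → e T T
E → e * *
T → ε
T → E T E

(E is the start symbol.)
To find M[E, 'e'], we find productions for E where 'e' is in the predict set (PREDICT(N → α) = (FIRST(α) \ {ε}) ∪ (FOLLOW(N) if α ⇒* ε)).

Relevant sets:
  FIRST(E) = { 'e' }

E → E *: PREDICT = { 'e' }
  'e' is in predict set, so this production goes in M[E, 'e']
E → e T T: PREDICT = { 'e' }
  'e' is in predict set, so this production goes in M[E, 'e']
E → e * *: PREDICT = { 'e' }
  'e' is in predict set, so this production goes in M[E, 'e']

M[E, 'e'] = E → E *, E → e T T, E → e * *  (a multiply-defined cell — the grammar is not LL(1))

Answer: E → E *, E → e T T, E → e * *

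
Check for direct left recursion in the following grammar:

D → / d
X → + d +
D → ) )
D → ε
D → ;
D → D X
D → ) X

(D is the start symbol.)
Yes, D is left-recursive

D → / d: starts with '/'
X → + d +: starts with '+'
D → ) ): starts with ')'
D → ε: starts with ε
D → ;: starts with ';'
D → D X: LEFT RECURSIVE (starts with D)
D → ) X: starts with ')'

The grammar has direct left recursion on: D.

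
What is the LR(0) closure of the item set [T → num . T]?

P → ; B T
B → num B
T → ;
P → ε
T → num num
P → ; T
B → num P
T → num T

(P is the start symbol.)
To compute CLOSURE, for each item [A → α.Bβ] where B is a non-terminal, add [B → .γ] for all productions B → γ; repeat for the newly added items until nothing changes.

Start with: [T → num . T]
  [T → num . T] has the dot before T: add [T → . ;], [T → . num num], [T → . num T]
No further items can be added.

CLOSURE = { [T → . ;], [T → . num T], [T → . num num], [T → num . T] }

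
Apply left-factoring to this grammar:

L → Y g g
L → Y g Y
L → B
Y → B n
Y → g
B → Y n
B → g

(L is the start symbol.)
Left-factoring transforms A → αβ₁ | αβ₂ into A → αA' and A' → β₁ | β₂
(α is the longest common prefix among the alternatives). Repeat until
no nonterminal has two alternatives with a common prefix.

Round 1: L has alternatives sharing prefix 'Y g'. Introduce L': L → Y g L'
  Add: L' → g
  Add: L' → Y

No remaining common prefixes — done.

Resulting grammar:
L → Y g L'
L' → g
L' → Y
L → B
Y → B n
Y → g
B → Y n
B → g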